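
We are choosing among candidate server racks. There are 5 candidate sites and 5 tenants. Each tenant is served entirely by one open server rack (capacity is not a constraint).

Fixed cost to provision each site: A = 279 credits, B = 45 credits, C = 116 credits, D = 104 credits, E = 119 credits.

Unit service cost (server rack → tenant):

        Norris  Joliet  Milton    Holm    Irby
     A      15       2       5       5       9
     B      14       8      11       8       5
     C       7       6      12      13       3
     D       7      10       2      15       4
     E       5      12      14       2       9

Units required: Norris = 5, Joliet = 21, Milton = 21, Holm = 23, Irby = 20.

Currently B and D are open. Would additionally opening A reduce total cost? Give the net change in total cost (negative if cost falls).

No — net change +84 (cost rises by 84).

Current service cost with {B, D}: 509.
Adding A: each tenant re-picks its cheapest; new service cost 314, saving 195.
Extra fixed cost: 279. Net change = 279 − 195 = 84.
(Totals: 658 → 742.)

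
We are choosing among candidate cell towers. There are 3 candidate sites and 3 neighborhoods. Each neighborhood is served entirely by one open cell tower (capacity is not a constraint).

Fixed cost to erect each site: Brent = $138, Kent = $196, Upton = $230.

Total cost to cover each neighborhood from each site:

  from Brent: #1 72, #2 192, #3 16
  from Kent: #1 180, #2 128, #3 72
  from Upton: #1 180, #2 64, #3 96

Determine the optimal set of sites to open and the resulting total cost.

Open Brent only; minimum total cost 418.

For any fixed open set, each neighborhood goes to its cheapest open site; total = fixed + service.
{Brent}: #1→Brent 72, #2→Brent 192, #3→Brent 16. Service 280; fixed 138; total 418.
{Brent, Upton}: #1→Brent 72, #2→Upton 64, #3→Brent 16. Service 152; fixed 368; total 520.
{Brent, Kent}: service 216 + fixed 334 = 550
{Brent, Kent, Upton}: #1→Brent 72, #2→Upton 64, #3→Brent 16. Service 152; fixed 564; total 716.
No other subset beats 418.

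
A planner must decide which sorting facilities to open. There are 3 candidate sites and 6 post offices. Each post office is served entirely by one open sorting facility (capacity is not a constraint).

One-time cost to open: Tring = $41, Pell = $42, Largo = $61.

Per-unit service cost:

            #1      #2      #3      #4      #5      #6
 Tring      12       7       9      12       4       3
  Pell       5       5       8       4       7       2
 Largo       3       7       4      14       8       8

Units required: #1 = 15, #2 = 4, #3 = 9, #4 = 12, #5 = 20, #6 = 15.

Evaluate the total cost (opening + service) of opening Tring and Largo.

Total cost: 480

Each post office is assigned to its cheapest site among the open ones.
{Tring, Largo}: #1→Largo 3·15=45, #2→Tring 7·4=28, #3→Largo 4·9=36, #4→Tring 12·12=144, #5→Tring 4·20=80, #6→Tring 3·15=45. Service 378; fixed 102; total 480.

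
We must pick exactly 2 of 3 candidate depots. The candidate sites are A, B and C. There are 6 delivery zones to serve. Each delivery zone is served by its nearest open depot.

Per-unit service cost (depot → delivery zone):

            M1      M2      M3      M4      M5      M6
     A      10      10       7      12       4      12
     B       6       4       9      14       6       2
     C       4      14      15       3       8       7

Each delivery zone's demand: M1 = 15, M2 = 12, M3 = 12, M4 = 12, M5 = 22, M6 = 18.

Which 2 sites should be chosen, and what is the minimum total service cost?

Choose B and C; total service cost 420.

With exactly 2 open, each delivery zone uses its cheapest among the chosen.
{B, C}: M1→C 4·15=60, M2→B 4·12=48, M3→B 9·12=108, M4→C 3·12=36, M5→B 6·22=132, M6→B 2·18=36. Service cost 420.
{A, B}: service cost 490
{A, C}: service cost 514
Among all 3 size-2 choices, {B, C} is lowest.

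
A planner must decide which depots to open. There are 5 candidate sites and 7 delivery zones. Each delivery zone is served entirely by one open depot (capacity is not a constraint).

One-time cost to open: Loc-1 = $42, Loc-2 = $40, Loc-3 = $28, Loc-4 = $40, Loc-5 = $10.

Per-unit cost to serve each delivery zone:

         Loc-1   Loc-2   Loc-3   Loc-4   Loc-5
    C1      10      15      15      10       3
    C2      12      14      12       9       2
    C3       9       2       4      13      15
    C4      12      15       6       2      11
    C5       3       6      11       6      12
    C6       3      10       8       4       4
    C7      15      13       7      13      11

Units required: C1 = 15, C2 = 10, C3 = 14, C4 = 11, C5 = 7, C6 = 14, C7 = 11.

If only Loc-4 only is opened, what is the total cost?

Total cost: 725

Each delivery zone is assigned to its cheapest site among the open ones.
{Loc-4}: C1→Loc-4 10·15=150, C2→Loc-4 9·10=90, C3→Loc-4 13·14=182, C4→Loc-4 2·11=22, C5→Loc-4 6·7=42, C6→Loc-4 4·14=56, C7→Loc-4 13·11=143. Service 685; fixed 40; total 725.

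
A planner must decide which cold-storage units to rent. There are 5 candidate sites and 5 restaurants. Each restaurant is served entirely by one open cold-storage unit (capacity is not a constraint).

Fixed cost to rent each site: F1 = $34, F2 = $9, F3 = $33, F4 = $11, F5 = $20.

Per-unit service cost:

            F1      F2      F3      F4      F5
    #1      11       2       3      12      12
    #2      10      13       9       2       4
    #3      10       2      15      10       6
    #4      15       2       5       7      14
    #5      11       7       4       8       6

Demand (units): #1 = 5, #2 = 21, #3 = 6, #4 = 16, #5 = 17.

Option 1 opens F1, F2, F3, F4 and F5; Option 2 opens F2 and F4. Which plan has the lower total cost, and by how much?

Option 2 is cheaper by 36.

Option 1: {F1, F2, F3, F4, F5}: #1→F2 2·5=10, #2→F4 2·21=42, #3→F2 2·6=12, #4→F2 2·16=32, #5→F3 4·17=68. Service 164; fixed 107; total 271.
Option 2: {F2, F4}: #1→F2 2·5=10, #2→F4 2·21=42, #3→F2 2·6=12, #4→F2 2·16=32, #5→F2 7·17=119. Service 215; fixed 20; total 235.
Difference: |271 − 235| = 36.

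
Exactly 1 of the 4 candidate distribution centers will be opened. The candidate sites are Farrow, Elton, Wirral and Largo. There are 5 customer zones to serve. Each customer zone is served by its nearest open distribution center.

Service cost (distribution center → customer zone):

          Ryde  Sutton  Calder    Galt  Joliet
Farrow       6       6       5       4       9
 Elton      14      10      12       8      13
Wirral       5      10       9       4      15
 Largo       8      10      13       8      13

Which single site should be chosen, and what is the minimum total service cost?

Choose Farrow only; total service cost 30.

With exactly 1 open, each customer zone uses its cheapest among the chosen.
{Farrow}: Ryde→Farrow 6, Sutton→Farrow 6, Calder→Farrow 5, Galt→Farrow 4, Joliet→Farrow 9. Service cost 30.
{Wirral}: service cost 43
{Largo}: service cost 52
Among all 4 size-1 choices, {Farrow} is lowest.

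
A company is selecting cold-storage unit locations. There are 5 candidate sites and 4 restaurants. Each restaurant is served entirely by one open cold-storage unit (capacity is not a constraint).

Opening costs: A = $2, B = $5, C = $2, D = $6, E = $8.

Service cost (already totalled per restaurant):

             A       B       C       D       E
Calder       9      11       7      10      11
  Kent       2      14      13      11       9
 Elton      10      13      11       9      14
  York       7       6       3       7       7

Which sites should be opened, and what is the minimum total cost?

Open A and C; minimum total cost 26.

For any fixed open set, each restaurant goes to its cheapest open site; total = fixed + service.
{A, C}: Calder→C 7, Kent→A 2, Elton→A 10, York→C 3. Service 22; fixed 4; total 26.
{A}: service 28 + fixed 2 = 30
{A, B, C}: Calder→C 7, Kent→A 2, Elton→A 10, York→C 3. Service 22; fixed 9; total 31.
{A, B, C, D, E}: Calder→C 7, Kent→A 2, Elton→D 9, York→C 3. Service 21; fixed 23; total 44.
No other subset beats 26.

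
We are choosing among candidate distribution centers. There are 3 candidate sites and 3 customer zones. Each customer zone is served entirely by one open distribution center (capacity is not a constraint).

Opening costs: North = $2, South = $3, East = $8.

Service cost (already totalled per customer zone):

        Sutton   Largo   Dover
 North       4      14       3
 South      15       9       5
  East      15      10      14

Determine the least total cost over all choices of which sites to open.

Minimum total cost: 21

For any fixed open set, each customer zone goes to its cheapest open site; total = fixed + service.
{North, South}: Sutton→North 4, Largo→South 9, Dover→North 3. Service 16; fixed 5; total 21.
{North}: service 21 + fixed 2 = 23
{North, East}: service 17 + fixed 10 = 27
{North, South, East}: service 16 + fixed 13 = 29
No other subset beats 21.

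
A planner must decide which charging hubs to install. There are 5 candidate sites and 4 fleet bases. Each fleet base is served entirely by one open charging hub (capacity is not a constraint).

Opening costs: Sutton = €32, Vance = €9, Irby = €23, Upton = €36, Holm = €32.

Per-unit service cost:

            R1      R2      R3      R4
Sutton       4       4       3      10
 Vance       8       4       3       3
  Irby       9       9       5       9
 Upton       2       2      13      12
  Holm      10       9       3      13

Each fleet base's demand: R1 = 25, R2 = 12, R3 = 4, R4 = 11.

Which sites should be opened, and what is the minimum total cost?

For any fixed open set, each fleet base goes to its cheapest open site; total = fixed + service.
{Vance, Upton}: R1→Upton 2·25=50, R2→Upton 2·12=24, R3→Vance 3·4=12, R4→Vance 3·11=33. Service 119; fixed 45; total 164.
{Vance, Irby, Upton}: R1→Upton 2·25=50, R2→Upton 2·12=24, R3→Vance 3·4=12, R4→Vance 3·11=33. Service 119; fixed 68; total 187.
{Sutton, Vance, Upton}: service 119 + fixed 77 = 196
{Sutton, Vance, Irby, Upton, Holm}: service 119 + fixed 132 = 251
No other subset beats 164.

Open Vance and Upton; minimum total cost 164.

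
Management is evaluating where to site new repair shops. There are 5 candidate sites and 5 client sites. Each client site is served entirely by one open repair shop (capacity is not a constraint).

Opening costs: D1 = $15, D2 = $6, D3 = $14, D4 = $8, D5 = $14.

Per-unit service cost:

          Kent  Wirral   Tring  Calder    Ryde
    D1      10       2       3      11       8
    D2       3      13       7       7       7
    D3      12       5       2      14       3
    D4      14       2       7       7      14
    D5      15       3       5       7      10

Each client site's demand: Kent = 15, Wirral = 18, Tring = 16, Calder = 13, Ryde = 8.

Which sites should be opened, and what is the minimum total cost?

Open D2, D3 and D4; minimum total cost 256.

For any fixed open set, each client site goes to its cheapest open site; total = fixed + service.
{D2, D3, D4}: Kent→D2 3·15=45, Wirral→D4 2·18=36, Tring→D3 2·16=32, Calder→D2 7·13=91, Ryde→D3 3·8=24. Service 228; fixed 28; total 256.
{D1, D2, D3}: Kent→D2 3·15=45, Wirral→D1 2·18=36, Tring→D3 2·16=32, Calder→D2 7·13=91, Ryde→D3 3·8=24. Service 228; fixed 35; total 263.
{D2, D3, D4, D5}: Kent→D2 3·15=45, Wirral→D4 2·18=36, Tring→D3 2·16=32, Calder→D2 7·13=91, Ryde→D3 3·8=24. Service 228; fixed 42; total 270.
{D1, D2, D3, D4, D5}: service 228 + fixed 57 = 285
No other subset beats 256.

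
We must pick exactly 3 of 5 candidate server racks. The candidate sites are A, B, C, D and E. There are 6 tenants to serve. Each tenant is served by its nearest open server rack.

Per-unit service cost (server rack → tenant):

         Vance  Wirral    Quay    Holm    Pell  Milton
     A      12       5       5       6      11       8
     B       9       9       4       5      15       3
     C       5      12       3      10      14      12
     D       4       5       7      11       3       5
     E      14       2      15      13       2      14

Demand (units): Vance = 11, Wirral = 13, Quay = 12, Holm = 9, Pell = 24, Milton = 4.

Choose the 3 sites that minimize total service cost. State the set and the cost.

Choose B, C and E; total service cost 222.

With exactly 3 open, each tenant uses its cheapest among the chosen.
{B, C, E}: Vance→C 5·11=55, Wirral→E 2·13=26, Quay→C 3·12=36, Holm→B 5·9=45, Pell→E 2·24=48, Milton→B 3·4=12. Service cost 222.
{B, D, E}: service cost 223
{A, C, E}: service cost 251
Among all 10 size-3 choices, {B, C, E} is lowest.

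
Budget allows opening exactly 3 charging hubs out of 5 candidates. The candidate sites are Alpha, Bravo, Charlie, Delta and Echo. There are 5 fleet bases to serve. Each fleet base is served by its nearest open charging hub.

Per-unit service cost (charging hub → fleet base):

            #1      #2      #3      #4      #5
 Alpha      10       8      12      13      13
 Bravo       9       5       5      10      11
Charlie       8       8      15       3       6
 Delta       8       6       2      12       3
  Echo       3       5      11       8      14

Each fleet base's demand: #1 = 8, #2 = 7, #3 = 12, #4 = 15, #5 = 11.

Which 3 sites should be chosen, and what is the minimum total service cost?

With exactly 3 open, each fleet base uses its cheapest among the chosen.
{Charlie, Delta, Echo}: #1→Echo 3·8=24, #2→Echo 5·7=35, #3→Delta 2·12=24, #4→Charlie 3·15=45, #5→Delta 3·11=33. Service cost 161.
{Bravo, Charlie, Delta}: service cost 201
{Alpha, Charlie, Delta}: service cost 208
Among all 10 size-3 choices, {Charlie, Delta, Echo} is lowest.

Choose Charlie, Delta and Echo; total service cost 161.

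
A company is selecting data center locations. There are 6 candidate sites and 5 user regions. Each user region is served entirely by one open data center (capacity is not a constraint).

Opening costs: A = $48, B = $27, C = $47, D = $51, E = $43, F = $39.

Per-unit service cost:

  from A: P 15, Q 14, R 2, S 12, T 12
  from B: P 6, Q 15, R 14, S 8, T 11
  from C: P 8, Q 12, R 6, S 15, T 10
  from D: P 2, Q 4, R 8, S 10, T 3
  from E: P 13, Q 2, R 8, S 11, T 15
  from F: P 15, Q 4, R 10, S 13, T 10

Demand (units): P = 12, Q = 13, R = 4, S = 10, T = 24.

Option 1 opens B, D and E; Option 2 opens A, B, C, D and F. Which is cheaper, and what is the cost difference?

Option 1: {B, D, E}: P→D 2·12=24, Q→E 2·13=26, R→D 8·4=32, S→B 8·10=80, T→D 3·24=72. Service 234; fixed 121; total 355.
Option 2: {A, B, C, D, F}: P→D 2·12=24, Q→D 4·13=52, R→A 2·4=8, S→B 8·10=80, T→D 3·24=72. Service 236; fixed 212; total 448.
Difference: |355 − 448| = 93.

Option 1 is cheaper by 93.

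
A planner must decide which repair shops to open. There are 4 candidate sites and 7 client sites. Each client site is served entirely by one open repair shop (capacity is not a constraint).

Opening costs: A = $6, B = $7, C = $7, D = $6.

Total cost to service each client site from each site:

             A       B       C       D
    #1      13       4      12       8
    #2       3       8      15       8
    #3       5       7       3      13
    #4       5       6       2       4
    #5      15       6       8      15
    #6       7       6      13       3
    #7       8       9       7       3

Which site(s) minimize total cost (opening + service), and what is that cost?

For any fixed open set, each client site goes to its cheapest open site; total = fixed + service.
{A, B, D}: #1→B 4, #2→A 3, #3→A 5, #4→D 4, #5→B 6, #6→D 3, #7→D 3. Service 28; fixed 19; total 47.
{B, D}: service 35 + fixed 13 = 48
{C, D}: #1→D 8, #2→D 8, #3→C 3, #4→C 2, #5→C 8, #6→D 3, #7→D 3. Service 35; fixed 13; total 48.
{A, B, C, D}: service 24 + fixed 26 = 50
No other subset beats 47.

Open A, B and D; minimum total cost 47.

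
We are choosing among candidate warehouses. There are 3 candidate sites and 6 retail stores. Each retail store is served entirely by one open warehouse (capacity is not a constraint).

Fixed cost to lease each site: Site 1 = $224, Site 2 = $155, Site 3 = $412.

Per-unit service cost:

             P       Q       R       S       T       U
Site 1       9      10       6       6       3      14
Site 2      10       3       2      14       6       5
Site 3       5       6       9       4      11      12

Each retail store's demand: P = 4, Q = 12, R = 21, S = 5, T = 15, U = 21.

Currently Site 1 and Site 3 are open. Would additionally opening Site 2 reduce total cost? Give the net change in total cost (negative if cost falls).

Yes — net change −112 (cost falls by 112).

Current service cost with {Site 1, Site 3}: 535.
Adding Site 2: each retail store re-picks its cheapest; new service cost 268, saving 267.
Extra fixed cost: 155. Net change = 155 − 267 = -112.
(Totals: 1171 → 1059.)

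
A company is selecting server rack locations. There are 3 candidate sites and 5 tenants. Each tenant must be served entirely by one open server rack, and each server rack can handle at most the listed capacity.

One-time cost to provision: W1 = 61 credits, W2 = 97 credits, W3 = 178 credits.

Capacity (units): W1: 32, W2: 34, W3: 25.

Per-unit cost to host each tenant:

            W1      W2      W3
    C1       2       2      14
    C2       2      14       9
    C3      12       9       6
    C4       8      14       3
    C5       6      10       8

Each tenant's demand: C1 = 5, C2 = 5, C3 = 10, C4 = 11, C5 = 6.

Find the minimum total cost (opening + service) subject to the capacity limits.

Minimum total cost: 388

Open {W1, W3}: C1→W1 2·5=10, C2→W1 2·5=10, C3→W3 6·10=60, C4→W3 3·11=33, C5→W1 6·6=36.
Loads: W1 carries 16/32, W3 carries 21/25. Service 149; fixed 239; total 388.
Next best feasible plan costs 392.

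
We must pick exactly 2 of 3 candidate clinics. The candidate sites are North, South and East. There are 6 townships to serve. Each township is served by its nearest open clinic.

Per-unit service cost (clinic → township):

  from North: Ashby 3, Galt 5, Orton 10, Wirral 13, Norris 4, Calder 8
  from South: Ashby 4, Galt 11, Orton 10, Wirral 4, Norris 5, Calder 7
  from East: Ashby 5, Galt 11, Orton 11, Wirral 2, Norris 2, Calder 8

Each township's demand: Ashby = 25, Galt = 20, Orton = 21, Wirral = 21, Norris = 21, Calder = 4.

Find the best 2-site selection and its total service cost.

With exactly 2 open, each township uses its cheapest among the chosen.
{North, East}: Ashby→North 3·25=75, Galt→North 5·20=100, Orton→North 10·21=210, Wirral→East 2·21=42, Norris→East 2·21=42, Calder→North 8·4=32. Service cost 501.
{North, South}: service cost 581
{South, East}: service cost 642
Among all 3 size-2 choices, {North, East} is lowest.

Choose North and East; total service cost 501.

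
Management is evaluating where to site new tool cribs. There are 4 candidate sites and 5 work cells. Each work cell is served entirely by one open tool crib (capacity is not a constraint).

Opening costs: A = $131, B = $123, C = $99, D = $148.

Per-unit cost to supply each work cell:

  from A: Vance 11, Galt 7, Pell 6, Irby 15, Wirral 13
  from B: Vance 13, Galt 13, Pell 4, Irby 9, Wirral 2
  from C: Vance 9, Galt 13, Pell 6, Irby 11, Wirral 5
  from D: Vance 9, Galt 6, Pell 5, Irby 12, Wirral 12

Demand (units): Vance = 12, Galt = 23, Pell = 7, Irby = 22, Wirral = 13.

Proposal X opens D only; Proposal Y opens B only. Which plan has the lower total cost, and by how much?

Proposal X: {D}: Vance→D 9·12=108, Galt→D 6·23=138, Pell→D 5·7=35, Irby→D 12·22=264, Wirral→D 12·13=156. Service 701; fixed 148; total 849.
Proposal Y: {B}: Vance→B 13·12=156, Galt→B 13·23=299, Pell→B 4·7=28, Irby→B 9·22=198, Wirral→B 2·13=26. Service 707; fixed 123; total 830.
Difference: |849 − 830| = 19.

Proposal Y is cheaper by 19.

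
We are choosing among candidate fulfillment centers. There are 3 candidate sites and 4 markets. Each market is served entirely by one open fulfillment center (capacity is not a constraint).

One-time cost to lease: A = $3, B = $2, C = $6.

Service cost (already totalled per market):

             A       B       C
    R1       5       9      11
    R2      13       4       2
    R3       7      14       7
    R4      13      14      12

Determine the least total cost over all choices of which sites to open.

For any fixed open set, each market goes to its cheapest open site; total = fixed + service.
{A, B}: R1→A 5, R2→B 4, R3→A 7, R4→A 13. Service 29; fixed 5; total 34.
{A, C}: service 26 + fixed 9 = 35
{A, B, C}: R1→A 5, R2→C 2, R3→A 7, R4→C 12. Service 26; fixed 11; total 37.
{B}: R1→B 9, R2→B 4, R3→B 14, R4→B 14. Service 41; fixed 2; total 43.
No other subset beats 34.

Minimum total cost: 34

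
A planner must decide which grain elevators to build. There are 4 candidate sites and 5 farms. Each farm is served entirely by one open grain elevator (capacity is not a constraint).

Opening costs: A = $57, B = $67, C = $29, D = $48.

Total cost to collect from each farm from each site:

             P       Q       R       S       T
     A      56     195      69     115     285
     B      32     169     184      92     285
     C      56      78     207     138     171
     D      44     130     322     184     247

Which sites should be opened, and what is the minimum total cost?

Open A and C; minimum total cost 575.

For any fixed open set, each farm goes to its cheapest open site; total = fixed + service.
{A, C}: P→A 56, Q→C 78, R→A 69, S→A 115, T→C 171. Service 489; fixed 86; total 575.
{A, B, C}: P→B 32, Q→C 78, R→A 69, S→B 92, T→C 171. Service 442; fixed 153; total 595.
{A, C, D}: service 477 + fixed 134 = 611
{A, B, C, D}: service 442 + fixed 201 = 643
(All 15 nonempty subsets were checked; A and C is lowest.)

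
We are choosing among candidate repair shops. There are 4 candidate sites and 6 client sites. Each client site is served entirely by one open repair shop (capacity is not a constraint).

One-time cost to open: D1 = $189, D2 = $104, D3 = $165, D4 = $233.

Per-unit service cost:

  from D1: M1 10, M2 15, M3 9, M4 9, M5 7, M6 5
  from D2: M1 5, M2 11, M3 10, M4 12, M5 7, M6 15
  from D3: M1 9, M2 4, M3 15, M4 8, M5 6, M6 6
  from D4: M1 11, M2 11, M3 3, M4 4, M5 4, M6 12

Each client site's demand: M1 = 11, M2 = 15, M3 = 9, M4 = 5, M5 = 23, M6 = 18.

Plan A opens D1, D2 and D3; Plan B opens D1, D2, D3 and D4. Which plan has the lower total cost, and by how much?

Plan A is cheaper by 113.

Plan A: {D1, D2, D3}: M1→D2 5·11=55, M2→D3 4·15=60, M3→D1 9·9=81, M4→D3 8·5=40, M5→D3 6·23=138, M6→D1 5·18=90. Service 464; fixed 458; total 922.
Plan B: {D1, D2, D3, D4}: M1→D2 5·11=55, M2→D3 4·15=60, M3→D4 3·9=27, M4→D4 4·5=20, M5→D4 4·23=92, M6→D1 5·18=90. Service 344; fixed 691; total 1035.
Difference: |922 − 1035| = 113.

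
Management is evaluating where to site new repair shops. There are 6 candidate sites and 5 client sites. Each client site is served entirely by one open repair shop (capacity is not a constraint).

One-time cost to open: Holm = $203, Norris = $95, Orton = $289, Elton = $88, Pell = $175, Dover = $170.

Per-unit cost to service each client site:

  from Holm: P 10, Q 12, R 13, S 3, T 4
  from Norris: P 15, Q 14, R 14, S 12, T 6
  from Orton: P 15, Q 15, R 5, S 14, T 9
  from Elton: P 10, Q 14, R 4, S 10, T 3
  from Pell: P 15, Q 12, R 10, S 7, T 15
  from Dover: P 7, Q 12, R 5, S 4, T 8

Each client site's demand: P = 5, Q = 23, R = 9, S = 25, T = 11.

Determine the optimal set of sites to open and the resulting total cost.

Open Dover only; minimum total cost 714.

For any fixed open set, each client site goes to its cheapest open site; total = fixed + service.
{Dover}: P→Dover 7·5=35, Q→Dover 12·23=276, R→Dover 5·9=45, S→Dover 4·25=100, T→Dover 8·11=88. Service 544; fixed 170; total 714.
{Elton, Dover}: P→Dover 7·5=35, Q→Dover 12·23=276, R→Elton 4·9=36, S→Dover 4·25=100, T→Elton 3·11=33. Service 480; fixed 258; total 738.
{Holm, Elton}: service 470 + fixed 291 = 761
{Holm, Norris, Orton, Elton, Pell, Dover}: service 455 + fixed 1020 = 1475
No other subset beats 714.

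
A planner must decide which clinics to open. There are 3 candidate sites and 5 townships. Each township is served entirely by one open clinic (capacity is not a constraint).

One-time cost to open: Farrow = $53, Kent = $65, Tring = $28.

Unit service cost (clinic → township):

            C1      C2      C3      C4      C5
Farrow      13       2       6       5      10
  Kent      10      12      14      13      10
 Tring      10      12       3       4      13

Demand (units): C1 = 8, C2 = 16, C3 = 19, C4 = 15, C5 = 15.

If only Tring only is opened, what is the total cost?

Total cost: 612

Each township is assigned to its cheapest site among the open ones.
{Tring}: C1→Tring 10·8=80, C2→Tring 12·16=192, C3→Tring 3·19=57, C4→Tring 4·15=60, C5→Tring 13·15=195. Service 584; fixed 28; total 612.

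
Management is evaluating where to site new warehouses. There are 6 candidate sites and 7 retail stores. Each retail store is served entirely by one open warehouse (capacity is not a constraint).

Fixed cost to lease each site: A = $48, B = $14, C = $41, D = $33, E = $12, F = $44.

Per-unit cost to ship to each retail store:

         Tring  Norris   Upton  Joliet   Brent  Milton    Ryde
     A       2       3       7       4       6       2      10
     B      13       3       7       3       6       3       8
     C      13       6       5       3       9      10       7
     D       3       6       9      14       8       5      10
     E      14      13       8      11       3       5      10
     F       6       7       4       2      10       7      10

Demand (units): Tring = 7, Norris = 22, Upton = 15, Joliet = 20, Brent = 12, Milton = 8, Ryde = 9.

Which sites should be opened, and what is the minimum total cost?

Open B, E and F; minimum total cost 410.

For any fixed open set, each retail store goes to its cheapest open site; total = fixed + service.
{B, E, F}: Tring→F 6·7=42, Norris→B 3·22=66, Upton→F 4·15=60, Joliet→F 2·20=40, Brent→E 3·12=36, Milton→B 3·8=24, Ryde→B 8·9=72. Service 340; fixed 70; total 410.
{A, B, E, F}: service 304 + fixed 118 = 422
{B, D, E, F}: service 319 + fixed 103 = 422
{A, B, C, D, E, F}: service 295 + fixed 192 = 487
No other subset beats 410.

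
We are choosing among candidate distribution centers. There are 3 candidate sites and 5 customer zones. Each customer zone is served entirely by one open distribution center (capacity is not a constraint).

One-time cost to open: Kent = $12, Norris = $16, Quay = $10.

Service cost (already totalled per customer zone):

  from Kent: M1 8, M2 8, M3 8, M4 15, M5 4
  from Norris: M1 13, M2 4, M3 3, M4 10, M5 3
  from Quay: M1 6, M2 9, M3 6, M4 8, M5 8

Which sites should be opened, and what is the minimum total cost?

For any fixed open set, each customer zone goes to its cheapest open site; total = fixed + service.
{Quay}: M1→Quay 6, M2→Quay 9, M3→Quay 6, M4→Quay 8, M5→Quay 8. Service 37; fixed 10; total 47.
{Norris}: M1→Norris 13, M2→Norris 4, M3→Norris 3, M4→Norris 10, M5→Norris 3. Service 33; fixed 16; total 49.
{Norris, Quay}: service 24 + fixed 26 = 50
{Kent, Norris, Quay}: service 24 + fixed 38 = 62
No other subset beats 47.

Open Quay only; minimum total cost 47.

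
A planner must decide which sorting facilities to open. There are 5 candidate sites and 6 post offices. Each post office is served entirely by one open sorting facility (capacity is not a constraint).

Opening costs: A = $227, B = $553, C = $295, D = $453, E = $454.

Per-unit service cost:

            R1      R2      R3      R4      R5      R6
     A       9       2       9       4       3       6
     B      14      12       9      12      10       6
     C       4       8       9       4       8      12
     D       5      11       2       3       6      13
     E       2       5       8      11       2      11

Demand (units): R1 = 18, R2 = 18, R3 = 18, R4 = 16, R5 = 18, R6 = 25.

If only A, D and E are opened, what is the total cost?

Total cost: 1476

Each post office is assigned to its cheapest site among the open ones.
{A, D, E}: R1→E 2·18=36, R2→A 2·18=36, R3→D 2·18=36, R4→D 3·16=48, R5→E 2·18=36, R6→A 6·25=150. Service 342; fixed 1134; total 1476.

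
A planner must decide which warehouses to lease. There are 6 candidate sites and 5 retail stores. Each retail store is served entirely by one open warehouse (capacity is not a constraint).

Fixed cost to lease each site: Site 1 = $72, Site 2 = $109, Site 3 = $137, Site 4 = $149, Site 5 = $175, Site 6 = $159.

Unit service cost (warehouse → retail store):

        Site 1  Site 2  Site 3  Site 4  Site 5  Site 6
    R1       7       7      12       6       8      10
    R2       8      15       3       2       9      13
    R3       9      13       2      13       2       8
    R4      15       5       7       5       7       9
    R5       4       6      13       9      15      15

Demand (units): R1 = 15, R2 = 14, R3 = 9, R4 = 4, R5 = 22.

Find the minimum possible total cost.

For any fixed open set, each retail store goes to its cheapest open site; total = fixed + service.
{Site 1, Site 3}: R1→Site 1 7·15=105, R2→Site 3 3·14=42, R3→Site 3 2·9=18, R4→Site 3 7·4=28, R5→Site 1 4·22=88. Service 281; fixed 209; total 490.
{Site 1}: service 446 + fixed 72 = 518
{Site 1, Site 4}: service 307 + fixed 221 = 528
{Site 1, Site 2, Site 3, Site 4, Site 5, Site 6}: R1→Site 4 6·15=90, R2→Site 4 2·14=28, R3→Site 3 2·9=18, R4→Site 2 5·4=20, R5→Site 1 4·22=88. Service 244; fixed 801; total 1045.
No other subset beats 490.

Minimum total cost: 490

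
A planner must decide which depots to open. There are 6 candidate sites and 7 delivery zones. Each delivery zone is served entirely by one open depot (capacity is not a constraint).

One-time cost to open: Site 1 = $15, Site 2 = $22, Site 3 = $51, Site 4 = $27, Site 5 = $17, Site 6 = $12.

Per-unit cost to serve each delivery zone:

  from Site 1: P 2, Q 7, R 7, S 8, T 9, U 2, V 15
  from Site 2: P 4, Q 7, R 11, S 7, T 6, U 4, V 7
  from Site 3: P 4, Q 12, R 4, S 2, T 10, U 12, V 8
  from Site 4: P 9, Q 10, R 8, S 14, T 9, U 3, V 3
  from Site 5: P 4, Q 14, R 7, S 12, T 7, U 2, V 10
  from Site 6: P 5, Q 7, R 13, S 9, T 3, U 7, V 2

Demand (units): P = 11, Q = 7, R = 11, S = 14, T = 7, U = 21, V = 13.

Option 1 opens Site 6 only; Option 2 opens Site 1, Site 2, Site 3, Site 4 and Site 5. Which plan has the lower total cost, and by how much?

Option 2 is cheaper by 181.

Option 1: {Site 6}: P→Site 6 5·11=55, Q→Site 6 7·7=49, R→Site 6 13·11=143, S→Site 6 9·14=126, T→Site 6 3·7=21, U→Site 6 7·21=147, V→Site 6 2·13=26. Service 567; fixed 12; total 579.
Option 2: {Site 1, Site 2, Site 3, Site 4, Site 5}: P→Site 1 2·11=22, Q→Site 1 7·7=49, R→Site 3 4·11=44, S→Site 3 2·14=28, T→Site 2 6·7=42, U→Site 1 2·21=42, V→Site 4 3·13=39. Service 266; fixed 132; total 398.
Difference: |579 − 398| = 181.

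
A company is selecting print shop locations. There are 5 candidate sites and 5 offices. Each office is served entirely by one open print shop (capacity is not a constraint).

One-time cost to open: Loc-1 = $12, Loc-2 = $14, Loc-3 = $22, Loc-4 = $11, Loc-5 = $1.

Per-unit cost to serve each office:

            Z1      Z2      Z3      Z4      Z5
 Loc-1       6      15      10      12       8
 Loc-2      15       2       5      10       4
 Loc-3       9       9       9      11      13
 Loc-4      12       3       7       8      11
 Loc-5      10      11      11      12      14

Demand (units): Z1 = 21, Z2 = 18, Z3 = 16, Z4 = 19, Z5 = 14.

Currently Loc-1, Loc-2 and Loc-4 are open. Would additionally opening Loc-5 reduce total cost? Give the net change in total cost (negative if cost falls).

Current service cost with {Loc-1, Loc-2, Loc-4}: 450.
Adding Loc-5: each office re-picks its cheapest; new service cost 450, saving 0.
Extra fixed cost: 1. Net change = 1 − 0 = 1.
(Totals: 487 → 488.)

No — net change +1 (cost rises by 1).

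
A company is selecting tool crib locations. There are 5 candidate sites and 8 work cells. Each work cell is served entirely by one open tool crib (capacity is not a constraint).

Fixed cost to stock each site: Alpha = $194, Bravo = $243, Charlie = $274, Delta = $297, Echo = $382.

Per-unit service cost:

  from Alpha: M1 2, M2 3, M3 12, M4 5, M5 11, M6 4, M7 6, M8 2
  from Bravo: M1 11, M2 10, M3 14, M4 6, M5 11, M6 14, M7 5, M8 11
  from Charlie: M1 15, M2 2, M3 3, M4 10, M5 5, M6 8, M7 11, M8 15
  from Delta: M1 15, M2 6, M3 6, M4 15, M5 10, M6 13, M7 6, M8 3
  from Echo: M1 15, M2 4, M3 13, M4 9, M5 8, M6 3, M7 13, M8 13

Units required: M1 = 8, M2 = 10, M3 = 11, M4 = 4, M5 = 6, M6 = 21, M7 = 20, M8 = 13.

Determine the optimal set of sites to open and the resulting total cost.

For any fixed open set, each work cell goes to its cheapest open site; total = fixed + service.
{Alpha}: M1→Alpha 2·8=16, M2→Alpha 3·10=30, M3→Alpha 12·11=132, M4→Alpha 5·4=20, M5→Alpha 11·6=66, M6→Alpha 4·21=84, M7→Alpha 6·20=120, M8→Alpha 2·13=26. Service 494; fixed 194; total 688.
{Alpha, Charlie}: service 349 + fixed 468 = 817
{Alpha, Bravo}: service 474 + fixed 437 = 911
{Alpha, Bravo, Charlie, Delta, Echo}: service 308 + fixed 1390 = 1698
No other subset beats 688.

Open Alpha only; minimum total cost 688.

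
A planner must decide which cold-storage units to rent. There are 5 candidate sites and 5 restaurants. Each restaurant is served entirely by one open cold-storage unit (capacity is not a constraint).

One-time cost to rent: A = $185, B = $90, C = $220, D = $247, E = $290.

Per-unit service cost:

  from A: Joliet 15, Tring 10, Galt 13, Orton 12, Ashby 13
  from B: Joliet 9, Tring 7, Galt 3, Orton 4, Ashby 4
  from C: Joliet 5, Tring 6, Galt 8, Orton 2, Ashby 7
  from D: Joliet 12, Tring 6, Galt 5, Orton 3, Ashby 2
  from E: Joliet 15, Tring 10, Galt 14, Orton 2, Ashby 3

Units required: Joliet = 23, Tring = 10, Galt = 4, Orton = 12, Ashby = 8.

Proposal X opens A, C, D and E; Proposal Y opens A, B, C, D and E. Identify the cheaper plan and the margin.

Proposal X is cheaper by 82.

Proposal X: {A, C, D, E}: Joliet→C 5·23=115, Tring→C 6·10=60, Galt→D 5·4=20, Orton→C 2·12=24, Ashby→D 2·8=16. Service 235; fixed 942; total 1177.
Proposal Y: {A, B, C, D, E}: Joliet→C 5·23=115, Tring→C 6·10=60, Galt→B 3·4=12, Orton→C 2·12=24, Ashby→D 2·8=16. Service 227; fixed 1032; total 1259.
Difference: |1177 − 1259| = 82.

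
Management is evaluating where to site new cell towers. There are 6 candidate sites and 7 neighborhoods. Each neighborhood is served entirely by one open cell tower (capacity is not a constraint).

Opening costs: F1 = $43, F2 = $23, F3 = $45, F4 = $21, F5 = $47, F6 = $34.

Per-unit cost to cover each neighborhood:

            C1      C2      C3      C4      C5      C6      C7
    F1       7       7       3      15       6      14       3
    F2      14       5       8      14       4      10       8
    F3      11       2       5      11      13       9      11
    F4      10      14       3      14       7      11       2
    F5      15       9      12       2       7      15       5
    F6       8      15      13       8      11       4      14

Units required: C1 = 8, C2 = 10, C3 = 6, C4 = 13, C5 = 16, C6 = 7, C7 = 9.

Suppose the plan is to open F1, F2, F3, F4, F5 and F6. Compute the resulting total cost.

Each neighborhood is assigned to its cheapest site among the open ones.
{F1, F2, F3, F4, F5, F6}: C1→F1 7·8=56, C2→F3 2·10=20, C3→F1 3·6=18, C4→F5 2·13=26, C5→F2 4·16=64, C6→F6 4·7=28, C7→F4 2·9=18. Service 230; fixed 213; total 443.

Total cost: 443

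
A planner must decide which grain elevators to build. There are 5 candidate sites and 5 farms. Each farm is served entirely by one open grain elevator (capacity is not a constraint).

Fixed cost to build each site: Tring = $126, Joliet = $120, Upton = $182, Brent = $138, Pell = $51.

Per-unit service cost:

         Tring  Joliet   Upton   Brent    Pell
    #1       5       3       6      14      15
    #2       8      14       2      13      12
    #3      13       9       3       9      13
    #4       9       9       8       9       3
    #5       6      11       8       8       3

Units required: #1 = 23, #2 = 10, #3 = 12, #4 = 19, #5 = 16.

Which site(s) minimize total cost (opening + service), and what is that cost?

For any fixed open set, each farm goes to its cheapest open site; total = fixed + service.
{Upton, Pell}: #1→Upton 6·23=138, #2→Upton 2·10=20, #3→Upton 3·12=36, #4→Pell 3·19=57, #5→Pell 3·16=48. Service 299; fixed 233; total 532.
{Joliet, Pell}: service 402 + fixed 171 = 573
{Joliet, Upton, Pell}: service 230 + fixed 353 = 583
{Tring, Joliet, Upton, Brent, Pell}: #1→Joliet 3·23=69, #2→Upton 2·10=20, #3→Upton 3·12=36, #4→Pell 3·19=57, #5→Pell 3·16=48. Service 230; fixed 617; total 847.
No other subset beats 532.

Open Upton and Pell; minimum total cost 532.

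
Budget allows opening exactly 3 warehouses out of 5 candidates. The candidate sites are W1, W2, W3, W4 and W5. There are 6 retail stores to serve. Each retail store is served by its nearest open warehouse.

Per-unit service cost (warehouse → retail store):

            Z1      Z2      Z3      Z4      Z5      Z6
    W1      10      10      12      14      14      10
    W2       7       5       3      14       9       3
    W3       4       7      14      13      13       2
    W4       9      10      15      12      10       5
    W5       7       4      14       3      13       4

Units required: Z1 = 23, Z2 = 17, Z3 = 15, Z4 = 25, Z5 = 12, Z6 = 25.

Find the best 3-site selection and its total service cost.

Choose W2, W3 and W5; total service cost 438.

With exactly 3 open, each retail store uses its cheapest among the chosen.
{W2, W3, W5}: Z1→W3 4·23=92, Z2→W5 4·17=68, Z3→W2 3·15=45, Z4→W5 3·25=75, Z5→W2 9·12=108, Z6→W3 2·25=50. Service cost 438.
{W1, W2, W5}: service cost 532
{W2, W4, W5}: service cost 532
Among all 10 size-3 choices, {W2, W3, W5} is lowest.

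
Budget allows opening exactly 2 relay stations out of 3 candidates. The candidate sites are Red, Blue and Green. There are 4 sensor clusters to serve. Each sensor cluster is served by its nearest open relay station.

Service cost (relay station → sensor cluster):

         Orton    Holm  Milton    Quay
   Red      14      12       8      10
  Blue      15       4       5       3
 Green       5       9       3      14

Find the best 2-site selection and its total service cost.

Choose Blue and Green; total service cost 15.

With exactly 2 open, each sensor cluster uses its cheapest among the chosen.
{Blue, Green}: Orton→Green 5, Holm→Blue 4, Milton→Green 3, Quay→Blue 3. Service cost 15.
{Red, Blue}: service cost 26
{Red, Green}: service cost 27
Among all 3 size-2 choices, {Blue, Green} is lowest.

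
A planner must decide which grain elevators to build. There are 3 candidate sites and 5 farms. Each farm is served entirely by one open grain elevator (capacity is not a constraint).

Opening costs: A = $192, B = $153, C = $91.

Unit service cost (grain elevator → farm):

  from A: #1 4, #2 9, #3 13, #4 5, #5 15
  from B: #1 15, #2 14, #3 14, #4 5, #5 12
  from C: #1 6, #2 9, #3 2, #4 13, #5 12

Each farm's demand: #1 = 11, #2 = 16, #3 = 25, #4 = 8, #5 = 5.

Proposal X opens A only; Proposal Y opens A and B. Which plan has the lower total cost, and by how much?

Proposal X is cheaper by 138.

Proposal X: {A}: #1→A 4·11=44, #2→A 9·16=144, #3→A 13·25=325, #4→A 5·8=40, #5→A 15·5=75. Service 628; fixed 192; total 820.
Proposal Y: {A, B}: #1→A 4·11=44, #2→A 9·16=144, #3→A 13·25=325, #4→A 5·8=40, #5→B 12·5=60. Service 613; fixed 345; total 958.
Difference: |820 − 958| = 138.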